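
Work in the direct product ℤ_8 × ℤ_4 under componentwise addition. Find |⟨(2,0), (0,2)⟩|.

8

|⟨(2,0)⟩| = 4 and |⟨(0,2)⟩| = 2, so |H| is a multiple of lcm(4, 2) = 4 and divides |G| = 32.
Closing under the operation: H = {(0,0), (0,2), (2,0), (2,2), (4,0), (4,2), (6,0), (6,2)}, so |H| = 8.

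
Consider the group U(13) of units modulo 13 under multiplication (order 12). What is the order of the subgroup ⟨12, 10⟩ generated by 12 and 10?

6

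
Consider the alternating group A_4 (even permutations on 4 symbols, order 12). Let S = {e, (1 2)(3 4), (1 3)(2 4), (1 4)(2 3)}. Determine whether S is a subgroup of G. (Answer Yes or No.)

Yes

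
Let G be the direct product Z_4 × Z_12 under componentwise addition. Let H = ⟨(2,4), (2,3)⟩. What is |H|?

24

|⟨(2,4)⟩| = 6 and |⟨(2,3)⟩| = 4, so |H| is a multiple of lcm(6, 4) = 12 and divides |G| = 48.
Closing under the operation: H = {(0,0), (0,1), (0,2), (0,3), (0,4), (0,5), (0,6), (0,7), (0,8), (0,9), (0,10), (0,11), (2,0), (2,1), (2,2), (2,3), (2,4), (2,5), (2,6), (2,7), (2,8), (2,9), (2,10), (2,11)}, so |H| = 24.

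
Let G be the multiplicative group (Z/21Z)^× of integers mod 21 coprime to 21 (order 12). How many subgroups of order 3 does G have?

|G| = 12 and 3 | 12, so subgroups of order 3 are possible by Lagrange.
The subgroups of order 3 are: {1, 4, 16}.
So G has 1 subgroup of order 3.

1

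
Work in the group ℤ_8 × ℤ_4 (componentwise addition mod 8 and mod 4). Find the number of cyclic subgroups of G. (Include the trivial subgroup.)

14

Group the elements of G by the cyclic subgroup they generate; each cyclic subgroup of order d accounts for φ(d) elements.
Cyclic subgroups by order — order 1: 1; order 2: 3; order 4: 6; order 8: 4.
Total: 14.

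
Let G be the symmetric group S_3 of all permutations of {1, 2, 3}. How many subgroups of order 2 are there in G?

|G| = 6 and 2 | 6, so subgroups of order 2 are possible by Lagrange.
The subgroups of order 2 are: {e, (1 2)}; {e, (1 3)}; {e, (2 3)}.
So G has 3 subgroups of order 2.

3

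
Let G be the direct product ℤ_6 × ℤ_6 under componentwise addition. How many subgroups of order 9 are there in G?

1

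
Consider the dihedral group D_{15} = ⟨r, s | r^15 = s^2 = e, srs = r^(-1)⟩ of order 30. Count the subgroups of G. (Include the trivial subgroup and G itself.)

28

|G| = 30, so by Lagrange every subgroup order divides 30. Divisors: 1, 2, 3, 5, 6, 10, 15, 30.
Subgroups by order — order 1: 1; order 2: 15; order 3: 1; order 5: 1; order 6: 5; order 10: 3; order 15: 1; order 30: 1.
Total: 1 + 15 + 1 + 1 + 5 + 3 + 1 + 1 = 28.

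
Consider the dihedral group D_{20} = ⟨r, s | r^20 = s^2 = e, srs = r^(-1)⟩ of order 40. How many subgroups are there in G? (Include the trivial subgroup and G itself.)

48

|G| = 40, so by Lagrange every subgroup order divides 40. Divisors: 1, 2, 4, 5, 8, 10, 20, 40.
Subgroups by order — order 1: 1; order 2: 21; order 4: 11; order 5: 1; order 8: 5; order 10: 5; order 20: 3; order 40: 1.
Total: 1 + 21 + 11 + 1 + 5 + 5 + 3 + 1 = 48.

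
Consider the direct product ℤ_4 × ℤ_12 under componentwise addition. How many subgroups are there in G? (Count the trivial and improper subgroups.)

30

|G| = 48, so by Lagrange every subgroup order divides 48. Divisors: 1, 2, 3, 4, 6, 8, 12, 16, 24, 48.
Subgroups by order — order 1: 1; order 2: 3; order 3: 1; order 4: 7; order 6: 3; order 8: 3; order 12: 7; order 16: 1; order 24: 3; order 48: 1.
Total: 1 + 3 + 1 + 7 + 3 + 3 + 7 + 1 + 3 + 1 = 30.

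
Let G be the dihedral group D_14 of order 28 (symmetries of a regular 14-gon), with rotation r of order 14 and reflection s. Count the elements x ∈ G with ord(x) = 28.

0

No element of G has order 28 (even though 28 | 28).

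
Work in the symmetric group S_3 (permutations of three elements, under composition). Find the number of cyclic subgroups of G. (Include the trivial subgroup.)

5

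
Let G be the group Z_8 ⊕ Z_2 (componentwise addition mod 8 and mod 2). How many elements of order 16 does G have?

0

An element (a,b) has order lcm(ord(a), ord(b)); count pairs with lcm equal to 16.
Enumerating gives 0 such elements.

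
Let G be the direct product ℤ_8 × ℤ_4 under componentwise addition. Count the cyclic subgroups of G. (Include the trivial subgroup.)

14

Group the elements of G by the cyclic subgroup they generate; each cyclic subgroup of order d accounts for φ(d) elements.
Cyclic subgroups by order — order 1: 1; order 2: 3; order 4: 6; order 8: 4.
Total: 14.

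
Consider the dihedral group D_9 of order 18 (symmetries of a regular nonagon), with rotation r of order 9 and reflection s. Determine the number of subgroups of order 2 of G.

9

|G| = 18 and 2 | 18, so subgroups of order 2 are possible by Lagrange.
The subgroups of order 2 are: {e, r^2s}; {e, r^3s}; {e, r^4s}; {e, r^5s}; … (9 in all).
So G has 9 subgroups of order 2.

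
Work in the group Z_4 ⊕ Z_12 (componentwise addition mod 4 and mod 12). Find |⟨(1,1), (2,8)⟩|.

24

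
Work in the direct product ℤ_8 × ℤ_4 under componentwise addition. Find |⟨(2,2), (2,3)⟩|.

|⟨(2,2)⟩| = 4 and |⟨(2,3)⟩| = 4, so |H| is a multiple of lcm(4, 4) = 4 and divides |G| = 32.
Closing under the operation: H = {(0,0), (0,1), (0,2), (0,3), (2,0), (2,1), (2,2), (2,3), (4,0), (4,1), (4,2), (4,3), (6,0), (6,1), (6,2), (6,3)}, so |H| = 16.

16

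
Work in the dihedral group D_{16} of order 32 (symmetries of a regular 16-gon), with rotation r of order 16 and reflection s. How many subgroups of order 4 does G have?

9

|G| = 32 and 4 | 32, so subgroups of order 4 are possible by Lagrange.
The subgroups of order 4 are: {e, r^8, r^2s, r^10s}; {e, r^8, r^3s, r^11s}; {e, r^4, r^8, r^12}; {e, r^8, r^4s, r^12s}; … (9 in all).
So G has 9 subgroups of order 4.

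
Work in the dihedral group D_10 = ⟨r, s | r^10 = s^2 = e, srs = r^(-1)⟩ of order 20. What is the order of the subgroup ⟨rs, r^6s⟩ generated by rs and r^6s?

4

|⟨rs⟩| = 2 and |⟨r^6s⟩| = 2, so |H| is a multiple of lcm(2, 2) = 2 and divides |G| = 20.
Closing under the operation: H = {e, r^5, rs, r^6s}, so |H| = 4.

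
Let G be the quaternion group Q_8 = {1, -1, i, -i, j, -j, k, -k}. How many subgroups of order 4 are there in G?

|G| = 8 and 4 | 8, so subgroups of order 4 are possible by Lagrange.
The subgroups of order 4 are: {1, -1, i, -i}; {1, -1, j, -j}; {1, -1, k, -k}.
So G has 3 subgroups of order 4.

3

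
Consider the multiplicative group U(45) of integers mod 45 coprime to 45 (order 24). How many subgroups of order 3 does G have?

|G| = 24 and 3 | 24, so subgroups of order 3 are possible by Lagrange.
The subgroups of order 3 are: {1, 16, 31}.
So G has 1 subgroup of order 3.

1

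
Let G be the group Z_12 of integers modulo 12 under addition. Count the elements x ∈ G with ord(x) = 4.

In a cyclic group of order 12, the number of elements of order d (for d | 12) is φ(d).
φ(4) = 2.

2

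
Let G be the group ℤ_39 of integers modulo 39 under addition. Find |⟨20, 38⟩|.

|⟨20⟩| = 39 and |⟨38⟩| = 39, so |H| is a multiple of lcm(39, 39) = 39 and divides |G| = 39.
Closing {20, 38} under the group operation gives all of G, so |H| = 39.

39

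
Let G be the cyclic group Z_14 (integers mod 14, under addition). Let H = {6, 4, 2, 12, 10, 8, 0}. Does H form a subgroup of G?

Yes

|H| = 7 divides |G| = 14, consistent with Lagrange.
H contains the identity, every element's inverse is in H, and H is closed under +: it is a subgroup.
In fact H = ⟨2⟩.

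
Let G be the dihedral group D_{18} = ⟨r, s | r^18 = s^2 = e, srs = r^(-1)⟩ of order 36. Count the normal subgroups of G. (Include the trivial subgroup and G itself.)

9

G has 45 subgroups. Checking conjugation-invariance by order — order 1: 1/1 normal; order 2: 1/19 normal; order 3: 1/1 normal; order 4: 0/9 normal; order 6: 1/7 normal; order 9: 1/1 normal; order 12: 0/3 normal; order 18: 3/3 normal; order 36: 1/1 normal.
Total normal subgroups: 9.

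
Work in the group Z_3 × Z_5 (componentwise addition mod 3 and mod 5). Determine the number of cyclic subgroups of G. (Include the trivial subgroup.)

4

Group the elements of G by the cyclic subgroup they generate; each cyclic subgroup of order d accounts for φ(d) elements.
Cyclic subgroups by order — order 1: 1; order 3: 1; order 5: 1; order 15: 1.
Total: 4.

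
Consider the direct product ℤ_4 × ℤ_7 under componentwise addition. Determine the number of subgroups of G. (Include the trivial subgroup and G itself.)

|G| = 28, so by Lagrange every subgroup order divides 28. Divisors: 1, 2, 4, 7, 14, 28.
Subgroups by order — order 1: 1; order 2: 1; order 4: 1; order 7: 1; order 14: 1; order 28: 1.
Total: 1 + 1 + 1 + 1 + 1 + 1 = 6.

6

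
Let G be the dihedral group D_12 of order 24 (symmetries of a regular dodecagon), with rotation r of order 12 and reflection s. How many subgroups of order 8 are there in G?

|G| = 24 and 8 | 24, so subgroups of order 8 are possible by Lagrange.
The subgroups of order 8 are: {e, r^3, r^6, r^9, rs, r^4s, r^7s, r^10s}; {e, r^3, r^6, r^9, r^2s, r^5s, r^8s, r^11s}; {e, r^3, r^6, r^9, s, r^3s, r^6s, r^9s}.
So G has 3 subgroups of order 8.

3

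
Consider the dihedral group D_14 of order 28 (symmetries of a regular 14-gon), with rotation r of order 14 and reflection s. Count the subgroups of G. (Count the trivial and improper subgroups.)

28

|G| = 28, so by Lagrange every subgroup order divides 28. Divisors: 1, 2, 4, 7, 14, 28.
Subgroups by order — order 1: 1; order 2: 15; order 4: 7; order 7: 1; order 14: 3; order 28: 1.
Total: 1 + 15 + 7 + 1 + 3 + 1 = 28.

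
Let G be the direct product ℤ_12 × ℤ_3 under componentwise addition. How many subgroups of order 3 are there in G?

4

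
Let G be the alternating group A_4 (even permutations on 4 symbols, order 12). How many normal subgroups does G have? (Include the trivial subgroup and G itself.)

G has 10 subgroups. Checking conjugation-invariance by order — order 1: 1/1 normal; order 2: 0/3 normal; order 3: 0/4 normal; order 4: 1/1 normal; order 12: 1/1 normal.
Total normal subgroups: 3.

3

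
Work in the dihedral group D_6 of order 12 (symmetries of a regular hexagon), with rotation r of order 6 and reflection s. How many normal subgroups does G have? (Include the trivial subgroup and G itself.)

7

G has 16 subgroups. Checking conjugation-invariance by order — order 1: 1/1 normal; order 2: 1/7 normal; order 3: 1/1 normal; order 4: 0/3 normal; order 6: 3/3 normal; order 12: 1/1 normal.
Total normal subgroups: 7.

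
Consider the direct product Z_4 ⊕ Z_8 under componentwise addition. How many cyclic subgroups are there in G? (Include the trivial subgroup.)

Each element a generates a cyclic subgroup ⟨a⟩; distinct elements may generate the same one (a cyclic group of order d has φ(d) generators).
Cyclic subgroups by order — order 1: 1; order 2: 3; order 4: 6; order 8: 4.
Total: 14.

14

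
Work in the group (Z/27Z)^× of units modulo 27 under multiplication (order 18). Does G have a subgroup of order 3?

3 | 18. A subgroup of order 3 is {1, 10, 19}.

Yes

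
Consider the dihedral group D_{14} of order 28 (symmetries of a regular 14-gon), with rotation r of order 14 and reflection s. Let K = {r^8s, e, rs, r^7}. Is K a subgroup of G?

|K| = 4 divides |G| = 28, consistent with Lagrange.
K contains the identity, every element's inverse is in K, and K is closed under ·: it is a subgroup.

Yes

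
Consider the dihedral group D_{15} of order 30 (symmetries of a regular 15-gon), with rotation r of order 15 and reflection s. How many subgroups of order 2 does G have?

|G| = 30 and 2 | 30, so subgroups of order 2 are possible by Lagrange.
The subgroups of order 2 are: {e, r^10s}; {e, r^11s}; {e, r^12s}; {e, r^13s}; … (15 in all).
So G has 15 subgroups of order 2.

15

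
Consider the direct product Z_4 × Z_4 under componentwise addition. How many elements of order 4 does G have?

An element (a,b) has order lcm(ord(a), ord(b)); count pairs with lcm equal to 4.
Enumerating gives 12 such elements.

12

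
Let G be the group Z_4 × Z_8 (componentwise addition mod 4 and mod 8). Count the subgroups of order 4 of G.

|G| = 32 and 4 | 32, so subgroups of order 4 are possible by Lagrange.
The subgroups of order 4 are: {(0,0), (0,2), (0,4), (0,6)}; {(0,0), (0,4), (2,0), (2,4)}; {(0,0), (0,4), (2,2), (2,6)}; {(0,0), (1,0), (2,0), (3,0)}; … (7 in all).
So G has 7 subgroups of order 4.

7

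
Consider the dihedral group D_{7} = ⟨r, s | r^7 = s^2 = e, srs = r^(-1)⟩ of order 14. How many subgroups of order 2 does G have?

|G| = 14 and 2 | 14, so subgroups of order 2 are possible by Lagrange.
The subgroups of order 2 are: {e, r^2s}; {e, r^3s}; {e, r^4s}; {e, r^5s}; … (7 in all).
So G has 7 subgroups of order 2.

7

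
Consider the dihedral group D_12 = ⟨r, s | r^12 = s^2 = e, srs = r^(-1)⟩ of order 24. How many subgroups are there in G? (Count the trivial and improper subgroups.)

34

|G| = 24, so by Lagrange every subgroup order divides 24. Divisors: 1, 2, 3, 4, 6, 8, 12, 24.
Subgroups by order — order 1: 1; order 2: 13; order 3: 1; order 4: 7; order 6: 5; order 8: 3; order 12: 3; order 24: 1.
Total: 1 + 13 + 1 + 7 + 5 + 3 + 3 + 1 = 34.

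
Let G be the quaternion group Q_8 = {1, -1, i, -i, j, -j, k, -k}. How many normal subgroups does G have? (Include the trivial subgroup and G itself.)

6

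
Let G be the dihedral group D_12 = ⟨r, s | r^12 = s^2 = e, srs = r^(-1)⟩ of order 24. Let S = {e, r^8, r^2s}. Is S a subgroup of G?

r^8 ∈ S but its inverse r^4 ∉ S, so S is not a subgroup.

No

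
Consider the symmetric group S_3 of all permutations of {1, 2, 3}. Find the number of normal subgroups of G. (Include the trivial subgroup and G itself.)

3

G has 6 subgroups. Checking conjugation-invariance by order — order 1: 1/1 normal; order 2: 0/3 normal; order 3: 1/1 normal; order 6: 1/1 normal.
Total normal subgroups: 3.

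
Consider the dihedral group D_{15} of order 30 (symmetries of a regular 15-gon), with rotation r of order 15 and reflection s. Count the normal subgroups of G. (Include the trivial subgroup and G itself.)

G has 28 subgroups. Checking conjugation-invariance by order — order 1: 1/1 normal; order 2: 0/15 normal; order 3: 1/1 normal; order 5: 1/1 normal; order 6: 0/5 normal; order 10: 0/3 normal; order 15: 1/1 normal; order 30: 1/1 normal.
Total normal subgroups: 5.

5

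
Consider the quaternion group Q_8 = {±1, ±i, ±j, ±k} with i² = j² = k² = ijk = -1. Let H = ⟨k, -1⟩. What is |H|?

4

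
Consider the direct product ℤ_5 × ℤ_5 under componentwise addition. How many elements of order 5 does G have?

An element (a,b) has order lcm(ord(a), ord(b)); count pairs with lcm equal to 5.
Enumerating gives 24 such elements.

24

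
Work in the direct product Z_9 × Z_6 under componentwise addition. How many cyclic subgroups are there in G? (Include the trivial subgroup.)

Group the elements of G by the cyclic subgroup they generate; each cyclic subgroup of order d accounts for φ(d) elements.
Cyclic subgroups by order — order 1: 1; order 2: 1; order 3: 4; order 6: 4; order 9: 3; order 18: 3.
Total: 16.

16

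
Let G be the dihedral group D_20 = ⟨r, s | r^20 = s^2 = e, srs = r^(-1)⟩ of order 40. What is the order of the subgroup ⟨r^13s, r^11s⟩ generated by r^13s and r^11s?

20

|⟨r^13s⟩| = 2 and |⟨r^11s⟩| = 2, so |H| is a multiple of lcm(2, 2) = 2 and divides |G| = 40.
Closing under the operation: H = {e, r^2, r^4, r^6, r^8, r^10, r^12, r^14, r^16, r^18, rs, r^3s, r^5s, r^7s, r^9s, r^11s, r^13s, r^15s, r^17s, r^19s}, so |H| = 20.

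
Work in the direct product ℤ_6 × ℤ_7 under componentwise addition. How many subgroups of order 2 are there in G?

1

|G| = 42 and 2 | 42, so subgroups of order 2 are possible by Lagrange.
The subgroups of order 2 are: {(0,0), (3,0)}.
So G has 1 subgroup of order 2.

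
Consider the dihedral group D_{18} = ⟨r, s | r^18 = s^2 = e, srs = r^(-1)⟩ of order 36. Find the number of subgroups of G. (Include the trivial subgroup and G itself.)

|G| = 36, so by Lagrange every subgroup order divides 36. Divisors: 1, 2, 3, 4, 6, 9, 12, 18, 36.
Subgroups by order — order 1: 1; order 2: 19; order 3: 1; order 4: 9; order 6: 7; order 9: 1; order 12: 3; order 18: 3; order 36: 1.
Total: 1 + 19 + 1 + 9 + 7 + 1 + 3 + 3 + 1 = 45.

45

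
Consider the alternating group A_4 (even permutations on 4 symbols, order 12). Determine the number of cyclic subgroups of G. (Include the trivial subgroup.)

8

Group the elements of G by the cyclic subgroup they generate; each cyclic subgroup of order d accounts for φ(d) elements.
Cyclic subgroups by order — order 1: 1; order 2: 3; order 3: 4.
Total: 8.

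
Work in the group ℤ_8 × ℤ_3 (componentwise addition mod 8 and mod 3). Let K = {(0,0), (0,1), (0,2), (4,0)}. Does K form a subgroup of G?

No

Closure fails: (0,1) + (4,0) = (4,1) ∉ K. So K is not a subgroup.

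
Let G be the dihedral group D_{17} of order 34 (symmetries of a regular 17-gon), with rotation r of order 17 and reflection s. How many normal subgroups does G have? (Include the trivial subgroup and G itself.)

3

G has 20 subgroups. Checking conjugation-invariance by order — order 1: 1/1 normal; order 2: 0/17 normal; order 17: 1/1 normal; order 34: 1/1 normal.
Total normal subgroups: 3.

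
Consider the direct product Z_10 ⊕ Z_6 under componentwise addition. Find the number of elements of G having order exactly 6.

6

An element (a,b) has order lcm(ord(a), ord(b)); count pairs with lcm equal to 6.
Enumerating gives 6 such elements.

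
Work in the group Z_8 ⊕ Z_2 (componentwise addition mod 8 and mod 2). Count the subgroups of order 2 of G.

|G| = 16 and 2 | 16, so subgroups of order 2 are possible by Lagrange.
The subgroups of order 2 are: {(0,0), (0,1)}; {(0,0), (4,0)}; {(0,0), (4,1)}.
So G has 3 subgroups of order 2.

3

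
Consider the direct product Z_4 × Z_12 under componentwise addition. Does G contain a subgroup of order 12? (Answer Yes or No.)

12 | 48. A subgroup of order 12 is {(0,0), (0,1), (0,2), (0,3), (0,4), (0,5), (0,6), (0,7), (0,8), (0,9), (0,10), (0,11)}.

Yes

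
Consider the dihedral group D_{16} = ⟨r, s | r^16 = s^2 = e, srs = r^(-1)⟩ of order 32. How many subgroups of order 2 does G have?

17

|G| = 32 and 2 | 32, so subgroups of order 2 are possible by Lagrange.
The subgroups of order 2 are: {e, r^10s}; {e, r^11s}; {e, r^12s}; {e, r^13s}; … (17 in all).
So G has 17 subgroups of order 2.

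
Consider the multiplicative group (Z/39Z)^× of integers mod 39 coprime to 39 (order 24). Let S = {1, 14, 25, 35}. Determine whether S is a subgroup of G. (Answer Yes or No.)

35 ∈ S but its inverse 29 ∉ S, so S is not a subgroup.

No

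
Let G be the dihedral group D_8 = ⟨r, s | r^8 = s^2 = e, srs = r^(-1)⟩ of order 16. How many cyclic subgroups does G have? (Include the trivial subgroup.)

12

Group the elements of G by the cyclic subgroup they generate; each cyclic subgroup of order d accounts for φ(d) elements.
Cyclic subgroups by order — order 1: 1; order 2: 9; order 4: 1; order 8: 1.
Total: 12.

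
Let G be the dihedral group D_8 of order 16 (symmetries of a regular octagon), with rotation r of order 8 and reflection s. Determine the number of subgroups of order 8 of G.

3

|G| = 16 and 8 | 16, so subgroups of order 8 are possible by Lagrange.
The subgroups of order 8 are: {e, r, r^2, r^3, r^4, r^5, r^6, r^7}; {e, r^2, r^4, r^6, s, r^2s, r^4s, r^6s}; {e, r^2, r^4, r^6, rs, r^3s, r^5s, r^7s}.
So G has 3 subgroups of order 8.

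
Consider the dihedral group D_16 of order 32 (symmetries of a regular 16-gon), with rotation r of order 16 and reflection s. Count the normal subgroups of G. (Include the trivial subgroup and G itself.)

8

G has 36 subgroups. Checking conjugation-invariance by order — order 1: 1/1 normal; order 2: 1/17 normal; order 4: 1/9 normal; order 8: 1/5 normal; order 16: 3/3 normal; order 32: 1/1 normal.
Total normal subgroups: 8.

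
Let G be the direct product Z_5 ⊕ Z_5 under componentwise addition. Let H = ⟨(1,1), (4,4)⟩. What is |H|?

5

|⟨(1,1)⟩| = 5 and |⟨(4,4)⟩| = 5, so |H| is a multiple of lcm(5, 5) = 5 and divides |G| = 25.
Closing under the operation: H = {(0,0), (1,1), (2,2), (3,3), (4,4)}, so |H| = 5.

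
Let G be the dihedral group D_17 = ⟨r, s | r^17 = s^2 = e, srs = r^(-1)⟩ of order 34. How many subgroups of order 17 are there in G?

1

|G| = 34 and 17 | 34, so subgroups of order 17 are possible by Lagrange.
The subgroups of order 17 are: {e, r, r^2, r^3, r^4, r^5, r^6, r^7, r^8, r^9, r^10, r^11, r^12, r^13, r^14, r^15, r^16}.
So G has 1 subgroup of order 17.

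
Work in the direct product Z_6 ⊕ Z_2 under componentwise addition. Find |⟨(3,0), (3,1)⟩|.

4

|⟨(3,0)⟩| = 2 and |⟨(3,1)⟩| = 2, so |H| is a multiple of lcm(2, 2) = 2 and divides |G| = 12.
Closing under the operation: H = {(0,0), (0,1), (3,0), (3,1)}, so |H| = 4.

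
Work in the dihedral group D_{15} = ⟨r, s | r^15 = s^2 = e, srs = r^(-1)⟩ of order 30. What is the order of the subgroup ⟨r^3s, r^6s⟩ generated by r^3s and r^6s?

10

|⟨r^3s⟩| = 2 and |⟨r^6s⟩| = 2, so |H| is a multiple of lcm(2, 2) = 2 and divides |G| = 30.
Closing under the operation: H = {e, r^3, r^6, r^9, r^12, s, r^3s, r^6s, r^9s, r^12s}, so |H| = 10.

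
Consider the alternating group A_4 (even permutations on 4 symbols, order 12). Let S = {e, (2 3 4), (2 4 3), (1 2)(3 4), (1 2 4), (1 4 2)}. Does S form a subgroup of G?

Closure fails: (2 4 3) ∘ (1 2 4) = (1 4)(2 3) ∉ S. So S is not a subgroup.

No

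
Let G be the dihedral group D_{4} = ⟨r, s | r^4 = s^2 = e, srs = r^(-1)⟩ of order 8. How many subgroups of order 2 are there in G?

5

|G| = 8 and 2 | 8, so subgroups of order 2 are possible by Lagrange.
The subgroups of order 2 are: {e, r^2}; {e, r^2s}; {e, r^3s}; {e, rs}; … (5 in all).
So G has 5 subgroups of order 2.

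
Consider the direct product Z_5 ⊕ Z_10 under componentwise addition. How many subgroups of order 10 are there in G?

|G| = 50 and 10 | 50, so subgroups of order 10 are possible by Lagrange.
The subgroups of order 10 are: {(0,0), (0,1), (0,2), (0,3), (0,4), (0,5), (0,6), (0,7), (0,8), (0,9)}; {(0,0), (0,5), (1,0), (1,5), (2,0), (2,5), (3,0), (3,5), (4,0), (4,5)}; {(0,0), (0,5), (1,1), (1,6), (2,2), (2,7), (3,3), (3,8), (4,4), (4,9)}; {(0,0), (0,5), (1,2), (1,7), (2,4), (2,9), (3,1), (3,6), (4,3), (4,8)}; … (6 in all).
So G has 6 subgroups of order 10.

6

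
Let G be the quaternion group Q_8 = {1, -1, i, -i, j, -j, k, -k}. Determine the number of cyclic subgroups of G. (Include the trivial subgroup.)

5

Each element a generates a cyclic subgroup ⟨a⟩; distinct elements may generate the same one (a cyclic group of order d has φ(d) generators).
Cyclic subgroups by order — order 1: 1; order 2: 1; order 4: 3.
Total: 5.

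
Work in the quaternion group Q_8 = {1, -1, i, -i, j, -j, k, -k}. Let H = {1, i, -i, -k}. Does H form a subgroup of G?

No

-k ∈ H but its inverse k ∉ H, so H is not a subgroup.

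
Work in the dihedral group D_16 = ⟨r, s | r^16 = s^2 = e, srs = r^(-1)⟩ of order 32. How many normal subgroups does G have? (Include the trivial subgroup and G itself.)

G has 36 subgroups. Checking conjugation-invariance by order — order 1: 1/1 normal; order 2: 1/17 normal; order 4: 1/9 normal; order 8: 1/5 normal; order 16: 3/3 normal; order 32: 1/1 normal.
Total normal subgroups: 8.

8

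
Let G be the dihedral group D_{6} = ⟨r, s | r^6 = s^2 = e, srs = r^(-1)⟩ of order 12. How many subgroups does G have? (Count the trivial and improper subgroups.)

16

|G| = 12, so by Lagrange every subgroup order divides 12. Divisors: 1, 2, 3, 4, 6, 12.
Subgroups by order — order 1: 1; order 2: 7; order 3: 1; order 4: 3; order 6: 3; order 12: 1.
Total: 1 + 7 + 1 + 3 + 3 + 1 = 16.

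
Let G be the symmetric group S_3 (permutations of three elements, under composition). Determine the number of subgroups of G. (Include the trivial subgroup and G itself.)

6

|G| = 6, so by Lagrange every subgroup order divides 6. Divisors: 1, 2, 3, 6.
Subgroups by order — order 1: 1; order 2: 3; order 3: 1; order 6: 1.
Total: 1 + 3 + 1 + 1 = 6.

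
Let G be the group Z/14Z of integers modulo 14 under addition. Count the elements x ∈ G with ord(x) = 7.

In a cyclic group of order 14, the number of elements of order d (for d | 14) is φ(d).
φ(7) = 6.

6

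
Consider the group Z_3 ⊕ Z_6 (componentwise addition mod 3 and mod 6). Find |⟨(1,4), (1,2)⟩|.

9

|⟨(1,4)⟩| = 3 and |⟨(1,2)⟩| = 3, so |H| is a multiple of lcm(3, 3) = 3 and divides |G| = 18.
Closing under the operation: H = {(0,0), (0,2), (0,4), (1,0), (1,2), (1,4), (2,0), (2,2), (2,4)}, so |H| = 9.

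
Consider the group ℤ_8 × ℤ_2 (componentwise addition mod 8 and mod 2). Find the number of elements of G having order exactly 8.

An element (a,b) has order lcm(ord(a), ord(b)); count pairs with lcm equal to 8.
Enumerating gives 8 such elements.

8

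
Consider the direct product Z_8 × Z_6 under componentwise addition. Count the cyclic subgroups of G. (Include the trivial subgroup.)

16

Group the elements of G by the cyclic subgroup they generate; each cyclic subgroup of order d accounts for φ(d) elements.
Cyclic subgroups by order — order 1: 1; order 2: 3; order 3: 1; order 4: 2; order 6: 3; order 8: 2; order 12: 2; order 24: 2.
Total: 16.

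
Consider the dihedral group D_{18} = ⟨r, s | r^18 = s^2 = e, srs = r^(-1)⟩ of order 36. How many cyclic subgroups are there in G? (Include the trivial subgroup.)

A cyclic subgroup of order d is generated by each of its φ(d) elements of order d, so the cyclic subgroups of order d number (#elements of order d)/φ(d).
Cyclic subgroups by order — order 1: 1; order 2: 19; order 3: 1; order 6: 1; order 9: 1; order 18: 1.
Total: 24.

24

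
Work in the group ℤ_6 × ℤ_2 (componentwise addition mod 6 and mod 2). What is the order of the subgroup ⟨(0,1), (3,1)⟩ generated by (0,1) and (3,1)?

4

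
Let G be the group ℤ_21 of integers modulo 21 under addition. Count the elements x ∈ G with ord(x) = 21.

12

In a cyclic group of order 21, the number of elements of order d (for d | 21) is φ(d).
φ(21) = 12.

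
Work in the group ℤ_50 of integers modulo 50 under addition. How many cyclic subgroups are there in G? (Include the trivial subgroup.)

6

A cyclic subgroup of order d is generated by each of its φ(d) elements of order d, so the cyclic subgroups of order d number (#elements of order d)/φ(d).
Cyclic subgroups by order — order 1: 1; order 2: 1; order 5: 1; order 10: 1; order 25: 1; order 50: 1.
Total: 6.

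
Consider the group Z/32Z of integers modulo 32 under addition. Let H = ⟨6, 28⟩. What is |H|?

16

|⟨6⟩| = 16 and |⟨28⟩| = 8, so |H| is a multiple of lcm(16, 8) = 16 and divides |G| = 32.
Closing under the operation: H = {0, 2, 4, 6, 8, 10, 12, 14, 16, 18, 20, 22, 24, 26, 28, 30}, so |H| = 16.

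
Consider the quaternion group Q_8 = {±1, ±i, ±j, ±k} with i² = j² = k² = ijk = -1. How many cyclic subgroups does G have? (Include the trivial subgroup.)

5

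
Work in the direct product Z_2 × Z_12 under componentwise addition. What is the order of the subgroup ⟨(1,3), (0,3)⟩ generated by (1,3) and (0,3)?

8

|⟨(1,3)⟩| = 4 and |⟨(0,3)⟩| = 4, so |H| is a multiple of lcm(4, 4) = 4 and divides |G| = 24.
Closing under the operation: H = {(0,0), (0,3), (0,6), (0,9), (1,0), (1,3), (1,6), (1,9)}, so |H| = 8.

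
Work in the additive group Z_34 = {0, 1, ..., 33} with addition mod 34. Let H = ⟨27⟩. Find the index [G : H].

|⟨27⟩| = 34 and |G| = 34.
By Lagrange, [G : H] = |G|/|H| = 34/34 = 1.

1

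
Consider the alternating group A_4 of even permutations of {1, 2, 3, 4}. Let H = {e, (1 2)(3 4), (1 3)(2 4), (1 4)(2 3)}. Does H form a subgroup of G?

|H| = 4 divides |G| = 12, consistent with Lagrange.
H contains the identity, every element's inverse is in H, and H is closed under ∘: it is a subgroup.

Yes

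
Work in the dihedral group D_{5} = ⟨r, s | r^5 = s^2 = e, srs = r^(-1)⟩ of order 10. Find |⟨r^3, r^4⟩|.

|⟨r^3⟩| = 5 and |⟨r^4⟩| = 5, so |H| is a multiple of lcm(5, 5) = 5 and divides |G| = 10.
Closing under the operation: H = {e, r, r^2, r^3, r^4}, so |H| = 5.

5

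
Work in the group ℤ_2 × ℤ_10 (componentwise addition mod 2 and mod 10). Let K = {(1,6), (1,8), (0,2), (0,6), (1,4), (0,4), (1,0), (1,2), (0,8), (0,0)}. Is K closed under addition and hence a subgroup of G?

Yes

|K| = 10 divides |G| = 20, consistent with Lagrange.
K contains the identity, every element's inverse is in K, and K is closed under +: it is a subgroup.
In fact K = ⟨(1,2)⟩.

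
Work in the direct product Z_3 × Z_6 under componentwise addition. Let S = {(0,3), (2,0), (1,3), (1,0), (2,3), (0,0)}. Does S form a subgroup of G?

Yes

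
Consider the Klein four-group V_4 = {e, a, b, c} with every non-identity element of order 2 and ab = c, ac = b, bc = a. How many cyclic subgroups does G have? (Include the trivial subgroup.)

Each element a generates a cyclic subgroup ⟨a⟩; distinct elements may generate the same one (a cyclic group of order d has φ(d) generators).
Cyclic subgroups by order — order 1: 1; order 2: 3.
Total: 4.

4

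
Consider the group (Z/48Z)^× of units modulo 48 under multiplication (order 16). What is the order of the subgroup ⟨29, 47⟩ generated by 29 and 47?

8

|⟨29⟩| = 4 and |⟨47⟩| = 2, so |H| is a multiple of lcm(4, 2) = 4 and divides |G| = 16.
Closing under the operation: H = {1, 5, 19, 23, 25, 29, 43, 47}, so |H| = 8.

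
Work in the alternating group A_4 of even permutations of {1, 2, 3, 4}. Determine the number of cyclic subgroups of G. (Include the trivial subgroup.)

8

Each element a generates a cyclic subgroup ⟨a⟩; distinct elements may generate the same one (a cyclic group of order d has φ(d) generators).
Cyclic subgroups by order — order 1: 1; order 2: 3; order 3: 4.
Total: 8.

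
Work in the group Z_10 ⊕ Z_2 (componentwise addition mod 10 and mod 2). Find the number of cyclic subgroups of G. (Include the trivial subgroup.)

A cyclic subgroup of order d is generated by each of its φ(d) elements of order d, so the cyclic subgroups of order d number (#elements of order d)/φ(d).
Cyclic subgroups by order — order 1: 1; order 2: 3; order 5: 1; order 10: 3.
Total: 8.

8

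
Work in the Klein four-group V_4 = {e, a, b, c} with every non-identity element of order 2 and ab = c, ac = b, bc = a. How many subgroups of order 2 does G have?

|G| = 4 and 2 | 4, so subgroups of order 2 are possible by Lagrange.
The subgroups of order 2 are: {e, a}; {e, b}; {e, c}.
So G has 3 subgroups of order 2.

3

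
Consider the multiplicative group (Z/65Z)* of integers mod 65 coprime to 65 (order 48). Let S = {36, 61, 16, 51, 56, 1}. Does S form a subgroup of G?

Yes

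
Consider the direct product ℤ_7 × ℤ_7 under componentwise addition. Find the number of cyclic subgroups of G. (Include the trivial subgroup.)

9

A cyclic subgroup of order d is generated by each of its φ(d) elements of order d, so the cyclic subgroups of order d number (#elements of order d)/φ(d).
Cyclic subgroups by order — order 1: 1; order 7: 8.
Total: 9.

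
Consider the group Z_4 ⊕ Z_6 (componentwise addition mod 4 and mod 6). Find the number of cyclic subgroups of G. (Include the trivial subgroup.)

12

A cyclic subgroup of order d is generated by each of its φ(d) elements of order d, so the cyclic subgroups of order d number (#elements of order d)/φ(d).
Cyclic subgroups by order — order 1: 1; order 2: 3; order 3: 1; order 4: 2; order 6: 3; order 12: 2.
Total: 12.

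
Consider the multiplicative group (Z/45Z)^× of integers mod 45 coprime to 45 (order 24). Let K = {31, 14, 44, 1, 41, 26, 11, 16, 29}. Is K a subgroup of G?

No

|K| = 9 does not divide |G| = 24, so by Lagrange K is not a subgroup.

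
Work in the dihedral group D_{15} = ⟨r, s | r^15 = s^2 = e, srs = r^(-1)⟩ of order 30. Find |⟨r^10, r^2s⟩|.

6

|⟨r^10⟩| = 3 and |⟨r^2s⟩| = 2, so |H| is a multiple of lcm(3, 2) = 6 and divides |G| = 30.
Closing under the operation: H = {e, r^5, r^10, r^2s, r^7s, r^12s}, so |H| = 6.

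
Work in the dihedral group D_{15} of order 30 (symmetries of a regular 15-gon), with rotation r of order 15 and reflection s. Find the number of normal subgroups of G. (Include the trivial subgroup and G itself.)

5

G has 28 subgroups. Checking conjugation-invariance by order — order 1: 1/1 normal; order 2: 0/15 normal; order 3: 1/1 normal; order 5: 1/1 normal; order 6: 0/5 normal; order 10: 0/3 normal; order 15: 1/1 normal; order 30: 1/1 normal.
Total normal subgroups: 5.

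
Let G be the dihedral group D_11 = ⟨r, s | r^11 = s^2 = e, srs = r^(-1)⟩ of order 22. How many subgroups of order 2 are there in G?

|G| = 22 and 2 | 22, so subgroups of order 2 are possible by Lagrange.
The subgroups of order 2 are: {e, r^10s}; {e, r^2s}; {e, r^3s}; {e, r^4s}; … (11 in all).
So G has 11 subgroups of order 2.

11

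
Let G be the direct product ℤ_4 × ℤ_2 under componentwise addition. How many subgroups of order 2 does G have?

|G| = 8 and 2 | 8, so subgroups of order 2 are possible by Lagrange.
The subgroups of order 2 are: {(0,0), (0,1)}; {(0,0), (2,0)}; {(0,0), (2,1)}.
So G has 3 subgroups of order 2.

3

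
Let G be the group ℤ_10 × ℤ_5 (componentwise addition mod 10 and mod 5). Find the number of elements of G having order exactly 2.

1

An element (a,b) has order lcm(ord(a), ord(b)); count pairs with lcm equal to 2.
Enumerating gives 1 such elements.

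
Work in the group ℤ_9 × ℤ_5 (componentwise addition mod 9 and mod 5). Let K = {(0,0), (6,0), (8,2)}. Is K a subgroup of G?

(8,2) ∈ K but its inverse (1,3) ∉ K, so K is not a subgroup.

No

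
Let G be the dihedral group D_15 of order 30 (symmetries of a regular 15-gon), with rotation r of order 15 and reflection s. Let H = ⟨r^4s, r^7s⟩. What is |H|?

|⟨r^4s⟩| = 2 and |⟨r^7s⟩| = 2, so |H| is a multiple of lcm(2, 2) = 2 and divides |G| = 30.
Closing under the operation: H = {e, r^3, r^6, r^9, r^12, rs, r^4s, r^7s, r^10s, r^13s}, so |H| = 10.

10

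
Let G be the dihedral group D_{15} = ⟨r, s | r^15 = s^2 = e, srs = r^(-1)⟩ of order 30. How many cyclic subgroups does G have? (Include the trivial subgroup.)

Each element a generates a cyclic subgroup ⟨a⟩; distinct elements may generate the same one (a cyclic group of order d has φ(d) generators).
Cyclic subgroups by order — order 1: 1; order 2: 15; order 3: 1; order 5: 1; order 15: 1.
Total: 19.

19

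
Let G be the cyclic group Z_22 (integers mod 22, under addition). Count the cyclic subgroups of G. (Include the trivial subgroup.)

4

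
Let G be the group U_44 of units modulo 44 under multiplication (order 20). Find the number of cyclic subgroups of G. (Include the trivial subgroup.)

8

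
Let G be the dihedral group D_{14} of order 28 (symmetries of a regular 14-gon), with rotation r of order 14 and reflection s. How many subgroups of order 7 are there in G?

|G| = 28 and 7 | 28, so subgroups of order 7 are possible by Lagrange.
The subgroups of order 7 are: {e, r^2, r^4, r^6, r^8, r^10, r^12}.
So G has 1 subgroup of order 7.

1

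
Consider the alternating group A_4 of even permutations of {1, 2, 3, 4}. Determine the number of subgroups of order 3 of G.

|G| = 12 and 3 | 12, so subgroups of order 3 are possible by Lagrange.
The subgroups of order 3 are: {e, (1 2 3), (1 3 2)}; {e, (1 2 4), (1 4 2)}; {e, (1 3 4), (1 4 3)}; {e, (2 3 4), (2 4 3)}.
So G has 4 subgroups of order 3.

4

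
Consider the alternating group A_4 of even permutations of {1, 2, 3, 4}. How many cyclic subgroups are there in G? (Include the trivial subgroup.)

8

Each element a generates a cyclic subgroup ⟨a⟩; distinct elements may generate the same one (a cyclic group of order d has φ(d) generators).
Cyclic subgroups by order — order 1: 1; order 2: 3; order 3: 4.
Total: 8.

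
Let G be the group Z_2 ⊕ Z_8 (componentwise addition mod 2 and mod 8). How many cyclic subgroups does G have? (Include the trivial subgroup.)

Group the elements of G by the cyclic subgroup they generate; each cyclic subgroup of order d accounts for φ(d) elements.
Cyclic subgroups by order — order 1: 1; order 2: 3; order 4: 2; order 8: 2.
Total: 8.

8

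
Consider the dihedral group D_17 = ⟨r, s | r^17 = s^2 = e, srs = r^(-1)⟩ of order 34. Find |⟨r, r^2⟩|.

17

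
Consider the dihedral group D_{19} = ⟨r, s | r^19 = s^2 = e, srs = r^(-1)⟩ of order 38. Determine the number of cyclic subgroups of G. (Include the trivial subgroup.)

A cyclic subgroup of order d is generated by each of its φ(d) elements of order d, so the cyclic subgroups of order d number (#elements of order d)/φ(d).
Cyclic subgroups by order — order 1: 1; order 2: 19; order 19: 1.
Total: 21.

21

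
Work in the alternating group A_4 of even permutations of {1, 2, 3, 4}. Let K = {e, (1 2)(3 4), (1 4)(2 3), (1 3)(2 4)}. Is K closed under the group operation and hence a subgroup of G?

Yes

|K| = 4 divides |G| = 12, consistent with Lagrange.
K contains the identity, every element's inverse is in K, and K is closed under ∘: it is a subgroup.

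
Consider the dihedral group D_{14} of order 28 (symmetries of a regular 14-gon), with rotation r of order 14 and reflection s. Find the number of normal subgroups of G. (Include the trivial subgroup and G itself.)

7

G has 28 subgroups. Checking conjugation-invariance by order — order 1: 1/1 normal; order 2: 1/15 normal; order 4: 0/7 normal; order 7: 1/1 normal; order 14: 3/3 normal; order 28: 1/1 normal.
Total normal subgroups: 7.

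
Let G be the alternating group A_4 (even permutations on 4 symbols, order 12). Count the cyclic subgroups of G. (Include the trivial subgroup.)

8

Each element a generates a cyclic subgroup ⟨a⟩; distinct elements may generate the same one (a cyclic group of order d has φ(d) generators).
Cyclic subgroups by order — order 1: 1; order 2: 3; order 3: 4.
Total: 8.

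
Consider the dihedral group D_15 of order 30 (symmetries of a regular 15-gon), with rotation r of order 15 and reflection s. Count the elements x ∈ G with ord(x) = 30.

0

No element of G has order 30 (even though 30 | 30).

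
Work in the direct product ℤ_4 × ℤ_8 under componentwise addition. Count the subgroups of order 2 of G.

|G| = 32 and 2 | 32, so subgroups of order 2 are possible by Lagrange.
The subgroups of order 2 are: {(0,0), (0,4)}; {(0,0), (2,0)}; {(0,0), (2,4)}.
So G has 3 subgroups of order 2.

3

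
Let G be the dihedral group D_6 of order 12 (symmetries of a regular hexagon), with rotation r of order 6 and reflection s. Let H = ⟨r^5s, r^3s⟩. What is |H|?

6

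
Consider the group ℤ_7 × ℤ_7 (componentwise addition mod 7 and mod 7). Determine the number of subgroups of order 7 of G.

|G| = 49 and 7 | 49, so subgroups of order 7 are possible by Lagrange.
The subgroups of order 7 are: {(0,0), (0,1), (0,2), (0,3), (0,4), (0,5), (0,6)}; {(0,0), (1,0), (2,0), (3,0), (4,0), (5,0), (6,0)}; {(0,0), (1,1), (2,2), (3,3), (4,4), (5,5), (6,6)}; {(0,0), (1,2), (2,4), (3,6), (4,1), (5,3), (6,5)}; … (8 in all).
So G has 8 subgroups of order 7.

8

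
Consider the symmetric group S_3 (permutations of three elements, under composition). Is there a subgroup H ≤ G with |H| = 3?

Yes

3 | 6. A subgroup of order 3 is {e, (1 2 3), (1 3 2)}.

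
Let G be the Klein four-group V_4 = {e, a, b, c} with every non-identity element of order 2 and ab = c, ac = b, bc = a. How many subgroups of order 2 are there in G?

|G| = 4 and 2 | 4, so subgroups of order 2 are possible by Lagrange.
The subgroups of order 2 are: {e, a}; {e, b}; {e, c}.
So G has 3 subgroups of order 2.

3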